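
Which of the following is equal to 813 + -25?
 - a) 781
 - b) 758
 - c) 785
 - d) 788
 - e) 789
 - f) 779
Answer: d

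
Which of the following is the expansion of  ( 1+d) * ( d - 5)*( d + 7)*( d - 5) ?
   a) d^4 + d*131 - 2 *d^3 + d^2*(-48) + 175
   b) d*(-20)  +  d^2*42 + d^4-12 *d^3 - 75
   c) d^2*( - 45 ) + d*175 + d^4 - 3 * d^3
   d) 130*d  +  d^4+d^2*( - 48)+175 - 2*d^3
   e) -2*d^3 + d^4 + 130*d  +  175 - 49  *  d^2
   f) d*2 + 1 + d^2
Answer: d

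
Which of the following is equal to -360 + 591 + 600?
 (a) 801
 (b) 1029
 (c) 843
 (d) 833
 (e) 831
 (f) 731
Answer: e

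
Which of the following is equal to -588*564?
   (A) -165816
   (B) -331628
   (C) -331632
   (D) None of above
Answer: C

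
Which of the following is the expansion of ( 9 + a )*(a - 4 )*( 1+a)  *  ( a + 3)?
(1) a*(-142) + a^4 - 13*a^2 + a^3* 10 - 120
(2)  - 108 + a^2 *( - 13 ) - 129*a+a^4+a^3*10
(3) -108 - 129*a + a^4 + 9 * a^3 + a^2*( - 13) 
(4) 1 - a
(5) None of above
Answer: 3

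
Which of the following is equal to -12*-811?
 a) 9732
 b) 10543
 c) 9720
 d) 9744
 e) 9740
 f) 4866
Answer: a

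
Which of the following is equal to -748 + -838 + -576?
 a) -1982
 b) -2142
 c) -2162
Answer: c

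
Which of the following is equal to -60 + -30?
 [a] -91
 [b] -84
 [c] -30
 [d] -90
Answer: d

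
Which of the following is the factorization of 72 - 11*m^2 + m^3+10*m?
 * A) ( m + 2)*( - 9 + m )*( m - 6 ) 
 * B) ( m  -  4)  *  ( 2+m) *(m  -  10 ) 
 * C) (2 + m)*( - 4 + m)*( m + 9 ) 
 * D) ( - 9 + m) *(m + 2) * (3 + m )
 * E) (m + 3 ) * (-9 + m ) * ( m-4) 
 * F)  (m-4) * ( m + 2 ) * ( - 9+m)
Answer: F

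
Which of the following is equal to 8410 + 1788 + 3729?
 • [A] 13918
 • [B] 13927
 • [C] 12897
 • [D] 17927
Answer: B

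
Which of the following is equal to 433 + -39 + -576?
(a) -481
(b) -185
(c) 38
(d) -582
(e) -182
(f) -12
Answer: e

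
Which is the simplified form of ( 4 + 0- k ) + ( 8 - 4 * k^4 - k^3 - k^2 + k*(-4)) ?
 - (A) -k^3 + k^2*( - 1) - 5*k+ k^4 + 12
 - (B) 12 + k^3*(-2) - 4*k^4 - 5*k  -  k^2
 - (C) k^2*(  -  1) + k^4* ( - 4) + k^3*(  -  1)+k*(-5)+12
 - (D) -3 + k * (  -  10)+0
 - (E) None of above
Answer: C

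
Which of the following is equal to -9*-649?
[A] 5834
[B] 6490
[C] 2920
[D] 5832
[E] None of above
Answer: E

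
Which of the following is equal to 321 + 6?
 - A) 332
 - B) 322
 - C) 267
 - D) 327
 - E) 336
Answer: D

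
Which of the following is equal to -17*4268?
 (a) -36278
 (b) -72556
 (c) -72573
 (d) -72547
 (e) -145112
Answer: b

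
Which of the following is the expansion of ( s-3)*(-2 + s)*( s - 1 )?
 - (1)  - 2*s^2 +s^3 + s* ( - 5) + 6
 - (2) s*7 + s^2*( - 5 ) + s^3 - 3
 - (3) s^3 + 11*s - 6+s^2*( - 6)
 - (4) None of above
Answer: 3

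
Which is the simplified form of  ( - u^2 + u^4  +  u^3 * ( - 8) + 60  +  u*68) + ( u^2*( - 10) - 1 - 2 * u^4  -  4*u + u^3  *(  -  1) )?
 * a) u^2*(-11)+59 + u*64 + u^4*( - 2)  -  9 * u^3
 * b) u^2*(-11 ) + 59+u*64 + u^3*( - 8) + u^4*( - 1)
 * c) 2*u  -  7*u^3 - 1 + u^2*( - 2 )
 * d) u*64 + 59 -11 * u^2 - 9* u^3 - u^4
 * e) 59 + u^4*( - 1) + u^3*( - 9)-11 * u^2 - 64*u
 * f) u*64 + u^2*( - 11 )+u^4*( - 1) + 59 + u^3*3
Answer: d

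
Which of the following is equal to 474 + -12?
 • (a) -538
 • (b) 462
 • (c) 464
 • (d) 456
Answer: b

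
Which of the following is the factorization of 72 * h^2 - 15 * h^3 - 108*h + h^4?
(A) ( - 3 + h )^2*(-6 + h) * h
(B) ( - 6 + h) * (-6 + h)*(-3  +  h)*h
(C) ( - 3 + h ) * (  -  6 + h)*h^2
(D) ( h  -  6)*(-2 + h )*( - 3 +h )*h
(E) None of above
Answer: B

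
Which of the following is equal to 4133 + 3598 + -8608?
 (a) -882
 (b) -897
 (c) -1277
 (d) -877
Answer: d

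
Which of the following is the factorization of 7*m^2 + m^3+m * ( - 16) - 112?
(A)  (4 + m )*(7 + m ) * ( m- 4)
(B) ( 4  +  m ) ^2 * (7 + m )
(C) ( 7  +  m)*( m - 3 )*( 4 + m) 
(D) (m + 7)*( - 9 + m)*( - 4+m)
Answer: A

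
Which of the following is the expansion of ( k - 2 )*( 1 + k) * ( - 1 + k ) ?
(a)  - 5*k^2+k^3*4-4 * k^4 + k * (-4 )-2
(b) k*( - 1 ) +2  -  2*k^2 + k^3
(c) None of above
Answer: b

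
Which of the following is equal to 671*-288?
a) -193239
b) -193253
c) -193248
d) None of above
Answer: c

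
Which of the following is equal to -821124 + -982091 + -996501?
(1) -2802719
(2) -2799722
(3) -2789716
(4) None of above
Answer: 4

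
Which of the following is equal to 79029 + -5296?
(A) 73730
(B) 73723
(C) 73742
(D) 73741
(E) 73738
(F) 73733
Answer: F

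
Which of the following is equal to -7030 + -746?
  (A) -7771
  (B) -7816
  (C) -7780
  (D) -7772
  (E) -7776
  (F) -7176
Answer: E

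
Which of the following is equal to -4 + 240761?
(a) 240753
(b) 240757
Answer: b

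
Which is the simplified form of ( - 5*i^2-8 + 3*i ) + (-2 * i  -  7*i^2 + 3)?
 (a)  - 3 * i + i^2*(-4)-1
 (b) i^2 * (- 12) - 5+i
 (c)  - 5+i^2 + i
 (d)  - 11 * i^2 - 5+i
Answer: b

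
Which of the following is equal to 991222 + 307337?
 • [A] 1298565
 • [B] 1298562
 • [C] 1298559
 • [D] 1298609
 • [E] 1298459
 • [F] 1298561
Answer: C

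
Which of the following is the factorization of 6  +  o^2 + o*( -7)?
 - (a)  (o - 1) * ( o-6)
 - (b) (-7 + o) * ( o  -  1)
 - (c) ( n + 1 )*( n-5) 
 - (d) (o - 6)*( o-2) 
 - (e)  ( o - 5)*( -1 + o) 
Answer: a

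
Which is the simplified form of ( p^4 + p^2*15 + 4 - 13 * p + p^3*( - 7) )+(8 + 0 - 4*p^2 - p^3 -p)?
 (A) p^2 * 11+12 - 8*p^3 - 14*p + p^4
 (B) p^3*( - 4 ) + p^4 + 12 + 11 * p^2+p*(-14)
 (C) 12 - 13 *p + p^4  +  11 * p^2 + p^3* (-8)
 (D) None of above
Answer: A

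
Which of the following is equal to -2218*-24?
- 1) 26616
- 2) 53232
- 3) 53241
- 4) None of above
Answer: 2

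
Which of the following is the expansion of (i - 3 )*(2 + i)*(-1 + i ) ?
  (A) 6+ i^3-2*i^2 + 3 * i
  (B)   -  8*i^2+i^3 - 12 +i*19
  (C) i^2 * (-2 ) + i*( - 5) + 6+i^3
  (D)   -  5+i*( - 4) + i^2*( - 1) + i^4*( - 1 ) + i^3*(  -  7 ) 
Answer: C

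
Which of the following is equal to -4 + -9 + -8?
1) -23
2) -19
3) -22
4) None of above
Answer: 4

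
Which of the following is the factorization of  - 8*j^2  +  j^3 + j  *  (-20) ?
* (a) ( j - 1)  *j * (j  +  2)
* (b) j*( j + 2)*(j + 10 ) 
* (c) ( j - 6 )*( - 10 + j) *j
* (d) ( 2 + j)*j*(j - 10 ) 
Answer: d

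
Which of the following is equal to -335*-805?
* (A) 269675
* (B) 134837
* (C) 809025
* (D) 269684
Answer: A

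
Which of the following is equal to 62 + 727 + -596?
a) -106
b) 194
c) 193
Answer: c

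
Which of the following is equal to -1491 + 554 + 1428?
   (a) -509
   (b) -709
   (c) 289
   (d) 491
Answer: d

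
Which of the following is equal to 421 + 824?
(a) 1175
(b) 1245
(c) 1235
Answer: b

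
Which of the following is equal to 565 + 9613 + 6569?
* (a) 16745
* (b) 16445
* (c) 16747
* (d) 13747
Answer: c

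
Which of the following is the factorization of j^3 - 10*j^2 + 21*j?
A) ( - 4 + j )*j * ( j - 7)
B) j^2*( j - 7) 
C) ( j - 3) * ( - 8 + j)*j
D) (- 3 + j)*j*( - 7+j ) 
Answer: D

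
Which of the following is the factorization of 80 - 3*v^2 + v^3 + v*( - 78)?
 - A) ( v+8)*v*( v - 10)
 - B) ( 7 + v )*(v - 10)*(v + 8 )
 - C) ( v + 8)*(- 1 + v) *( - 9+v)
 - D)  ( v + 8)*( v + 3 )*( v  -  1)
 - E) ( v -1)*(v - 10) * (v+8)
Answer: E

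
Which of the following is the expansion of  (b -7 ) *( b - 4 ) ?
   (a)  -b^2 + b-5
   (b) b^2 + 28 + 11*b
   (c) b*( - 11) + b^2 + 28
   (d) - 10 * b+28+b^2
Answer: c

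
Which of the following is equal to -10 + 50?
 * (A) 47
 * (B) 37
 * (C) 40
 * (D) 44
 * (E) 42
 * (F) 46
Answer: C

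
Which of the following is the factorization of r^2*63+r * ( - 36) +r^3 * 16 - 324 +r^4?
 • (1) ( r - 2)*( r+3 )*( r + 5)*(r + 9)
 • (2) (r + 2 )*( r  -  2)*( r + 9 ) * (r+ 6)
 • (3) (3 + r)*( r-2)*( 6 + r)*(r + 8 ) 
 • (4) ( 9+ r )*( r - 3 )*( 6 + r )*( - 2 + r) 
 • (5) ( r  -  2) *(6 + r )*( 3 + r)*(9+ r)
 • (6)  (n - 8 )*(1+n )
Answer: 5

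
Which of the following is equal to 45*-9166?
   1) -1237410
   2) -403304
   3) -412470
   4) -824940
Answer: 3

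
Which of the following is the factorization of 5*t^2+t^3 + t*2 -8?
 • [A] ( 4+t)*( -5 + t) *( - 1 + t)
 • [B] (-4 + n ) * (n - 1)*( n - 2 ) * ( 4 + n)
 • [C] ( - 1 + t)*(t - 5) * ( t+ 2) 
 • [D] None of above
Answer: D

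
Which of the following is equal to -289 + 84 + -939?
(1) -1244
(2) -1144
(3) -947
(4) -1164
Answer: 2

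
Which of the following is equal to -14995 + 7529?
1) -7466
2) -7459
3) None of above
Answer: 1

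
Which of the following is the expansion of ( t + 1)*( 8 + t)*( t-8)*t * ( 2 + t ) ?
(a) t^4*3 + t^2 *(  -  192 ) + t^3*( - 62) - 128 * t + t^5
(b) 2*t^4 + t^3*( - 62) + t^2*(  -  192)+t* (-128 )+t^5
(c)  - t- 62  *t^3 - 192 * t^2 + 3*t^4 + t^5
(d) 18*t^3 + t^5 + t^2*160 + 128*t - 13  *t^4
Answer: a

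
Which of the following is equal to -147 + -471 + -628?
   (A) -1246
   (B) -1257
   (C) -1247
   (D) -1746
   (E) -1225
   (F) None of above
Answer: A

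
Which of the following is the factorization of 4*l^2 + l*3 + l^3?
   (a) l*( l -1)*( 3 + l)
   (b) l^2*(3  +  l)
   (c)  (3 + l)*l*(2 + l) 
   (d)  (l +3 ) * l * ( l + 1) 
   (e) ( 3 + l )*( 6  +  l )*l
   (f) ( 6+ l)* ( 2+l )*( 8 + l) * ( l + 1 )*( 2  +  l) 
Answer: d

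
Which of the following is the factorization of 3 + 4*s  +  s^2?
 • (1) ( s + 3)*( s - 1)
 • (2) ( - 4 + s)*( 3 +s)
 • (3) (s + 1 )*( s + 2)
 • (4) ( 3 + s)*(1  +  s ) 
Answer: 4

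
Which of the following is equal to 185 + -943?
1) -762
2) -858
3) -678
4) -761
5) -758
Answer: 5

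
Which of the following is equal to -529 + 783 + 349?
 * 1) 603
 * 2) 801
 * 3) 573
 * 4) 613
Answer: 1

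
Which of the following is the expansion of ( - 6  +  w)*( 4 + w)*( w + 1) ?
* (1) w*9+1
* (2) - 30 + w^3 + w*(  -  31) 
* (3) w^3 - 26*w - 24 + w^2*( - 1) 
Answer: 3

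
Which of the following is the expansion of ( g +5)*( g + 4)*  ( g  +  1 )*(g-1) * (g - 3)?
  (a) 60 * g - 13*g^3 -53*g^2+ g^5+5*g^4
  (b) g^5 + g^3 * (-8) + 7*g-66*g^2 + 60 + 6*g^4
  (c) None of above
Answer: b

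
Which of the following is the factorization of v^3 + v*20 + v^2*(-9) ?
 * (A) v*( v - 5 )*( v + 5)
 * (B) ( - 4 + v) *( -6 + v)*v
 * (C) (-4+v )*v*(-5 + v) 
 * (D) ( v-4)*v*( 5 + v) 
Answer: C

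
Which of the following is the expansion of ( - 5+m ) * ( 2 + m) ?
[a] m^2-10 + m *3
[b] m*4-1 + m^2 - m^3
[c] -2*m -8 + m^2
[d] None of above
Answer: d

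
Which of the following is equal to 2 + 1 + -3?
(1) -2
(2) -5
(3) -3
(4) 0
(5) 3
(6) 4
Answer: 4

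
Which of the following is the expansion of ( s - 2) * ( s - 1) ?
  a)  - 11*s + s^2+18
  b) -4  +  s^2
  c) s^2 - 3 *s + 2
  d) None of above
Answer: c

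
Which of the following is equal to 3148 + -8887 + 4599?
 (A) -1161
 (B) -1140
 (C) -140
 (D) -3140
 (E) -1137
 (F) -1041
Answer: B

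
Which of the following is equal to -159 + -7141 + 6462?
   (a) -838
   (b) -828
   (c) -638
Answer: a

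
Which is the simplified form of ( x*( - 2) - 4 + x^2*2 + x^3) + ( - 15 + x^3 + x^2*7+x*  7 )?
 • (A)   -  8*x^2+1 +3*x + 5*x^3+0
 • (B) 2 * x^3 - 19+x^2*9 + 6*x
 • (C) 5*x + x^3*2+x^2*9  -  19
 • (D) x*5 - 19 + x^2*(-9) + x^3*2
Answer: C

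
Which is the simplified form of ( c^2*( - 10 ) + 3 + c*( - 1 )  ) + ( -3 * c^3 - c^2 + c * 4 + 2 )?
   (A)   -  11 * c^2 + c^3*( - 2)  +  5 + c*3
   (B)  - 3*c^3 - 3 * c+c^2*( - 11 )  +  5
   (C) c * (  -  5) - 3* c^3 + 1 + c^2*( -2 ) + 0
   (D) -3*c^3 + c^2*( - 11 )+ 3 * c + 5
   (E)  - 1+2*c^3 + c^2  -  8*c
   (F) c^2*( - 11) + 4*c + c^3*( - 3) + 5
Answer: D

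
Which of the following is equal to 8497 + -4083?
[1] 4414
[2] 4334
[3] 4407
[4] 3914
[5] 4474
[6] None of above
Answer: 1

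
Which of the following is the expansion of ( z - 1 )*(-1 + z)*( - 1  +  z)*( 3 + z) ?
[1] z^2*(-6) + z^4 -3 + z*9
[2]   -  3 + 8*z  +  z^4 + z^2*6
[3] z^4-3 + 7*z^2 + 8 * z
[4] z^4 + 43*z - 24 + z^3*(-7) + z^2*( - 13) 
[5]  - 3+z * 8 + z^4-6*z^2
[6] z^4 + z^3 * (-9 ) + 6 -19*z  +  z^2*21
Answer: 5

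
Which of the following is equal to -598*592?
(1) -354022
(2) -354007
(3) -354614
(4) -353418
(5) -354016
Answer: 5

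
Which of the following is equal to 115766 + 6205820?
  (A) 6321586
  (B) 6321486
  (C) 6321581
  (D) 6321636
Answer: A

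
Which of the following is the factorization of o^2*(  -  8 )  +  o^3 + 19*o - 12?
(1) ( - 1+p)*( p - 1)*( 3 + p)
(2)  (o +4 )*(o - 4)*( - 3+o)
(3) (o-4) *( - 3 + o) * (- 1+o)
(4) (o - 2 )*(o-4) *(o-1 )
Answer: 3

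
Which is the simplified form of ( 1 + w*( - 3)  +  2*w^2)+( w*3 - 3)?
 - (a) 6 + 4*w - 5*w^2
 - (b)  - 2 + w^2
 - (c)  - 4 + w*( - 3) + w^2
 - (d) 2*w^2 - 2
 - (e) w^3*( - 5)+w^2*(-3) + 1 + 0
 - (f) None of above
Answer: d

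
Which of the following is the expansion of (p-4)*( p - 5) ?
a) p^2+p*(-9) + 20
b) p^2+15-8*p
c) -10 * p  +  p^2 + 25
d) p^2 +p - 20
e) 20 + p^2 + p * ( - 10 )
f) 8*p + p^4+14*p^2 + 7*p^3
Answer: a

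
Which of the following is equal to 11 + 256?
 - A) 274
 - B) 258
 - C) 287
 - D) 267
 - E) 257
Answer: D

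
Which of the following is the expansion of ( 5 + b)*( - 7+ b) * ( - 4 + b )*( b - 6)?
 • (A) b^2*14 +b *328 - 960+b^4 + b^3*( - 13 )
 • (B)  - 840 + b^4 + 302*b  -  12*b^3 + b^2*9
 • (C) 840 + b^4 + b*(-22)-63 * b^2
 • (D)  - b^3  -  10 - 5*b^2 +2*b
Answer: B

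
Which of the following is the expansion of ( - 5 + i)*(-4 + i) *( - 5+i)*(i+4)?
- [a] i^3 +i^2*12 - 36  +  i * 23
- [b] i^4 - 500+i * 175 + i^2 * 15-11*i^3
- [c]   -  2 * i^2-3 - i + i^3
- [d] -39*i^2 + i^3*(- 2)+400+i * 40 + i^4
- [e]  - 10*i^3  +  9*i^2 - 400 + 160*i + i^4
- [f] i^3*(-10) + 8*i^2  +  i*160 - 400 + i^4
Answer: e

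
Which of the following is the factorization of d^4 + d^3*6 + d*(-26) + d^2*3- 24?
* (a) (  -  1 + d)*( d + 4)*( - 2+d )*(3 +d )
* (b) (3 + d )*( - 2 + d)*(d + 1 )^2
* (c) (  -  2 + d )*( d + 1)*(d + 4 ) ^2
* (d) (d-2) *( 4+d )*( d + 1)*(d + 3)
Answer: d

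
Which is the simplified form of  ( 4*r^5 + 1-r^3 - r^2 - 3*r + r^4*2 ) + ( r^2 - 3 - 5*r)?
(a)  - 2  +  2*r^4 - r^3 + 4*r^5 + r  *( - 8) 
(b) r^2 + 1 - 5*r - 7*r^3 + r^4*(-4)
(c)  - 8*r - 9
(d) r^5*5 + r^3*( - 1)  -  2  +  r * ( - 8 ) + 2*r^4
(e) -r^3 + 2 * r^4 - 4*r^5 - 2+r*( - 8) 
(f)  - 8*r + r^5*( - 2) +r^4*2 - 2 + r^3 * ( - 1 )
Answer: a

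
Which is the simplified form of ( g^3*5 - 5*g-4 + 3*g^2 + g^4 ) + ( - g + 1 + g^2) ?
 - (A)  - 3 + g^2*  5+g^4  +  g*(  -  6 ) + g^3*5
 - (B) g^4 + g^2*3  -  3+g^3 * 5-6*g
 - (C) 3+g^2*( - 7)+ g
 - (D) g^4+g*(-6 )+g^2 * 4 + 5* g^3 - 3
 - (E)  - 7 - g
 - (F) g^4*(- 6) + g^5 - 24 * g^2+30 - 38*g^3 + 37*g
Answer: D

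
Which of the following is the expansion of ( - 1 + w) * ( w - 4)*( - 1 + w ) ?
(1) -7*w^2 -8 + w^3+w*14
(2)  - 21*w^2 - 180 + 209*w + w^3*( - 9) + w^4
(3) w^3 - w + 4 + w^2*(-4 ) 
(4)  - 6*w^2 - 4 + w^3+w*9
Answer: 4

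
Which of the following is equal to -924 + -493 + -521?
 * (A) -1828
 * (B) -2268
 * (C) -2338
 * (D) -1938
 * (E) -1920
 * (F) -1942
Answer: D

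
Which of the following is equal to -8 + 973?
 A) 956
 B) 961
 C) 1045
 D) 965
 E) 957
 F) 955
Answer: D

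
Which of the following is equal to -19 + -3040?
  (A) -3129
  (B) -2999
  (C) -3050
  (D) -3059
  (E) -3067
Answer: D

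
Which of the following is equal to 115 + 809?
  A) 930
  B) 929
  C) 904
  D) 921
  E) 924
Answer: E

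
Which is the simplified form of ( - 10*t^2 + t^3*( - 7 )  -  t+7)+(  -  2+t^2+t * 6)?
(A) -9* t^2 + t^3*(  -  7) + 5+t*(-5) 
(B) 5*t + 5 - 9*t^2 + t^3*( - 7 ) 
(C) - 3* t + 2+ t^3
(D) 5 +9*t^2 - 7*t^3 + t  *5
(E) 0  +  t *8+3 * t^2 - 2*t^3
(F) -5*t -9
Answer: B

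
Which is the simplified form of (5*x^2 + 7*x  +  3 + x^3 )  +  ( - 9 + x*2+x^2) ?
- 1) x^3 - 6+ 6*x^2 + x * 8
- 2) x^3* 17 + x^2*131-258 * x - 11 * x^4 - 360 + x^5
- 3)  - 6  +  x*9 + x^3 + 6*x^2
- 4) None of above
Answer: 3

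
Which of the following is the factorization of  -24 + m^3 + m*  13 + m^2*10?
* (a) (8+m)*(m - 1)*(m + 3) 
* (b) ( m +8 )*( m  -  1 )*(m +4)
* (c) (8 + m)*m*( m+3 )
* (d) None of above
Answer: a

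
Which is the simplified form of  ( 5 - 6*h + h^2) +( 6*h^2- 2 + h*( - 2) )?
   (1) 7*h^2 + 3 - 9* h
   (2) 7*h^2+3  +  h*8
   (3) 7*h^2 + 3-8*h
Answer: 3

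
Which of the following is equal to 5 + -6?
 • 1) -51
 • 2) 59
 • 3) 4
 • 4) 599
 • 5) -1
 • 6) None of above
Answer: 5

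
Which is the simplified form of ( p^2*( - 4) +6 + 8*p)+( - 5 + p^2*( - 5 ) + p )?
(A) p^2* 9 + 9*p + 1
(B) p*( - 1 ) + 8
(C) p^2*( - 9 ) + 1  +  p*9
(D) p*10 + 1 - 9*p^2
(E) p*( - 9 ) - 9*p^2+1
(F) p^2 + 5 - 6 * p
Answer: C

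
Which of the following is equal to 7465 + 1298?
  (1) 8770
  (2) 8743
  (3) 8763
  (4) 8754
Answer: 3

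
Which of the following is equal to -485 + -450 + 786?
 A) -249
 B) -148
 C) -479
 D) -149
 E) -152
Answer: D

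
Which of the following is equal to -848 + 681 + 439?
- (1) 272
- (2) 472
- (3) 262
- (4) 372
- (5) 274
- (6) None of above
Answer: 1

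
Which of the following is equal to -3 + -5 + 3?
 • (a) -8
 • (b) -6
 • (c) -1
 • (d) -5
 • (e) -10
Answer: d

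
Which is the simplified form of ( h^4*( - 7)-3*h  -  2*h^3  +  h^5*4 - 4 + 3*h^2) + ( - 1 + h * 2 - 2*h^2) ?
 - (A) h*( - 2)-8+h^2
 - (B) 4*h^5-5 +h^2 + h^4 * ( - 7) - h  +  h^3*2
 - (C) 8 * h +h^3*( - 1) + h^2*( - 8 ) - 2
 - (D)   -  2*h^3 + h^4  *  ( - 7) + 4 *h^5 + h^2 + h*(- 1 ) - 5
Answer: D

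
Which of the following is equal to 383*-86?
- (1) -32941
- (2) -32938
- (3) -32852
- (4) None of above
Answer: 2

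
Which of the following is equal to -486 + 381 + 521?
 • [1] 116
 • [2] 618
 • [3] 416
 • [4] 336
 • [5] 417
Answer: 3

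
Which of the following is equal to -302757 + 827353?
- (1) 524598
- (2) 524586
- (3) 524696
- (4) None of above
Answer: 4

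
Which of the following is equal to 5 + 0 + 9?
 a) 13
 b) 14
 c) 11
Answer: b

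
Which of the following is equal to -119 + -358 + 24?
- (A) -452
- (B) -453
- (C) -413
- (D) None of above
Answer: B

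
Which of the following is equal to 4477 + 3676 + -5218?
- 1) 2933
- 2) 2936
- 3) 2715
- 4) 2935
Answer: 4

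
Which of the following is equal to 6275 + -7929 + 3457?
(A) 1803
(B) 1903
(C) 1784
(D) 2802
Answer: A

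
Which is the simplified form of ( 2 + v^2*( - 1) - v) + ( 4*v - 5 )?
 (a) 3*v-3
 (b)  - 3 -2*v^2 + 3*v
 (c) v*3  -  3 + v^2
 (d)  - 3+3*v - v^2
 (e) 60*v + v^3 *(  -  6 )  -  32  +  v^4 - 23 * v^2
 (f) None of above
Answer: d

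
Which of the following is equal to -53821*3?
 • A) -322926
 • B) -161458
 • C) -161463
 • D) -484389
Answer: C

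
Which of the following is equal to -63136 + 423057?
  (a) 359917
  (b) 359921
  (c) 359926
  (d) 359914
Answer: b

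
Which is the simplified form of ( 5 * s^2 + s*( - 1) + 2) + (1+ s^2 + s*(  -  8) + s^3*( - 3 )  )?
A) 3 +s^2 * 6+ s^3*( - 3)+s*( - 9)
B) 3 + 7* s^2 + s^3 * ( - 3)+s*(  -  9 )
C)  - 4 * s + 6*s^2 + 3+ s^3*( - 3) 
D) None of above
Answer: A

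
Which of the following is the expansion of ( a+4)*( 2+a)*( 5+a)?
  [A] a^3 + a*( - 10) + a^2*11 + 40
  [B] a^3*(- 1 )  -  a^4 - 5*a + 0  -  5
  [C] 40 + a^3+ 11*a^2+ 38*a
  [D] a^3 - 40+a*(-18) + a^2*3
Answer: C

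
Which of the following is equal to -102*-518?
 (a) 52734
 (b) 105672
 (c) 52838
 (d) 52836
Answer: d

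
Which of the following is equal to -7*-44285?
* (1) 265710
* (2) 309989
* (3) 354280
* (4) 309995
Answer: 4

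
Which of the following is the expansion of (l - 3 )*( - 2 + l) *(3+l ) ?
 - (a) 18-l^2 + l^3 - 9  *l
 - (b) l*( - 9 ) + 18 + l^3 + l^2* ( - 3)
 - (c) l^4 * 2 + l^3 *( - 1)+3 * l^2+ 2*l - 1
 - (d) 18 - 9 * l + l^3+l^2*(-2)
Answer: d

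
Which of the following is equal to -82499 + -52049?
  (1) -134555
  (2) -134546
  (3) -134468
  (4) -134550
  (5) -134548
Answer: 5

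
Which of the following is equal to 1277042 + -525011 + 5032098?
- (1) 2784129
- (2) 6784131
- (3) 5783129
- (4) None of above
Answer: 4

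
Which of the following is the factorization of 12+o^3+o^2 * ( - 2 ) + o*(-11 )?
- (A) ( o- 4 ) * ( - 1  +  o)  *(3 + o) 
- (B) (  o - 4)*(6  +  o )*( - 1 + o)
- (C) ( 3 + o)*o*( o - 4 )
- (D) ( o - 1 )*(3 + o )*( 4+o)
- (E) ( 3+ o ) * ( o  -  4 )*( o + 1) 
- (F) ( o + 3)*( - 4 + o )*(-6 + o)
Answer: A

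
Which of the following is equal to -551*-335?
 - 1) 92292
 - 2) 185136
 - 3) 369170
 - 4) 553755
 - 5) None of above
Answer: 5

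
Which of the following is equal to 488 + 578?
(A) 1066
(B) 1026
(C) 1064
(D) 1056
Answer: A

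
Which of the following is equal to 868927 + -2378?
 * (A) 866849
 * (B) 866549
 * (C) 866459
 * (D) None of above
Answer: B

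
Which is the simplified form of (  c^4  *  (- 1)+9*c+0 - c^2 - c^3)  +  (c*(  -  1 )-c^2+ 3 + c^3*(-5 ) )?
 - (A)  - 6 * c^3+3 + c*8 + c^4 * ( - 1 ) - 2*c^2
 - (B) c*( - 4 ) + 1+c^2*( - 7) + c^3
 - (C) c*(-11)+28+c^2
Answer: A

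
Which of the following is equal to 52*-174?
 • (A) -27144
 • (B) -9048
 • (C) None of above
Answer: B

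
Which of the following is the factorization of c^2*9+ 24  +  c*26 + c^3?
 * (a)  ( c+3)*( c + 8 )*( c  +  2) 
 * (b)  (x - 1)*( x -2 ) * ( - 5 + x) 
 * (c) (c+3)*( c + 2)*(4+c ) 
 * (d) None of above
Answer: c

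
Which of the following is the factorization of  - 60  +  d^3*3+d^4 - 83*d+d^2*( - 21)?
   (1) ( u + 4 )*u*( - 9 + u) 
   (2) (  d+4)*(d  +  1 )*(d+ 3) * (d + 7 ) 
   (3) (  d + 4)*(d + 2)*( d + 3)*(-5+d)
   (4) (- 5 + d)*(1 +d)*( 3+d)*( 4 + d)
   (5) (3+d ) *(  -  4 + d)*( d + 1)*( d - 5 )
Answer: 4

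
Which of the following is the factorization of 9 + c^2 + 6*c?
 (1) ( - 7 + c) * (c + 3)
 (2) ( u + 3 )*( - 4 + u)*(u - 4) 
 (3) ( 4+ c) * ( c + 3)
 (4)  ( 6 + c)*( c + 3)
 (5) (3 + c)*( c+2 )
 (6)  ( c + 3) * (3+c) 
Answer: 6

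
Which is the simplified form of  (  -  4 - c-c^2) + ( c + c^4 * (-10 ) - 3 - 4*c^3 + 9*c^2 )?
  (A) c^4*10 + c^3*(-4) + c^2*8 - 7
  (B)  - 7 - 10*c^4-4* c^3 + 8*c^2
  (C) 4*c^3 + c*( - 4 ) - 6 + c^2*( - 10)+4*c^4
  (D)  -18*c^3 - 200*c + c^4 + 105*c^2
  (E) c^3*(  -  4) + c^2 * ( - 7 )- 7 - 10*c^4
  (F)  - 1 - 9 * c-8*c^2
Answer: B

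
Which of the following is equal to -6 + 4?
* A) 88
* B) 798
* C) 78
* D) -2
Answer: D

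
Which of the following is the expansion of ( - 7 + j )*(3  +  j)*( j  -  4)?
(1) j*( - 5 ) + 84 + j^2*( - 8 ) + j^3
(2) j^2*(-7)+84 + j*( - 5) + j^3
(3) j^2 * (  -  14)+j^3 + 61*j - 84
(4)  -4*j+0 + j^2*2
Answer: 1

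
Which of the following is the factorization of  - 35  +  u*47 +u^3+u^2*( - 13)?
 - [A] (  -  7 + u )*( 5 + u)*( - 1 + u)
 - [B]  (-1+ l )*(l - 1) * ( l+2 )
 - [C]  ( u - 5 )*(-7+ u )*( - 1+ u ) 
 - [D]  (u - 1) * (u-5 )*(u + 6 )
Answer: C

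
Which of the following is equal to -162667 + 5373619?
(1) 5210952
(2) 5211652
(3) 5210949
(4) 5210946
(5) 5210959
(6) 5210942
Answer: 1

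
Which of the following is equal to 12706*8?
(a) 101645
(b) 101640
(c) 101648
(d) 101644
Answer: c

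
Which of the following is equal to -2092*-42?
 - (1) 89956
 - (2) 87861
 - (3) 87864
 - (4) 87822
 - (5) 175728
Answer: 3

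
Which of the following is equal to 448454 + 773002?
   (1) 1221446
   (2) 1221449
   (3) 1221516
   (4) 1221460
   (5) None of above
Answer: 5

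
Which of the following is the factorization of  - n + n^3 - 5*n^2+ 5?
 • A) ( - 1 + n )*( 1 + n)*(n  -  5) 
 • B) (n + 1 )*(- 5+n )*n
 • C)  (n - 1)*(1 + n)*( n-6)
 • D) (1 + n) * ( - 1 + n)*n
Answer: A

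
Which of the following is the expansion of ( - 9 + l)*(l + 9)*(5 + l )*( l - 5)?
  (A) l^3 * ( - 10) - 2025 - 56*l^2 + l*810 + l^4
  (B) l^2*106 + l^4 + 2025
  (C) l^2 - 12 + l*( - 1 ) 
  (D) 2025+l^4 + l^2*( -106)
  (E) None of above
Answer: D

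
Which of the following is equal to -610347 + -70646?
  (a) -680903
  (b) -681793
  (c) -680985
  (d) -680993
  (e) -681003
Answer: d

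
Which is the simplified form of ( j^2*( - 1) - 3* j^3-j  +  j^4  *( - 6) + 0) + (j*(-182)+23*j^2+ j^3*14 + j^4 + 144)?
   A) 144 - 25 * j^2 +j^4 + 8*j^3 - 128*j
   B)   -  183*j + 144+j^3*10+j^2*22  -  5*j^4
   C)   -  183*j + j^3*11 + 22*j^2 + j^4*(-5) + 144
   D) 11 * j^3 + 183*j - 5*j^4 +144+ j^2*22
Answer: C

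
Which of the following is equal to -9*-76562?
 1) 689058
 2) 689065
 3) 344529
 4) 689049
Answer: 1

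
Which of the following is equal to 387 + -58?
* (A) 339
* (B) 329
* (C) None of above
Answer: B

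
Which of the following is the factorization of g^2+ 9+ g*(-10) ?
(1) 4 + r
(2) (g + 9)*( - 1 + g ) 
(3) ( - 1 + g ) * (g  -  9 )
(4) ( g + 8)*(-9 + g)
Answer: 3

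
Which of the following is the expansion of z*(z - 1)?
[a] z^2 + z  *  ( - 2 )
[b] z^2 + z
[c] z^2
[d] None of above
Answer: d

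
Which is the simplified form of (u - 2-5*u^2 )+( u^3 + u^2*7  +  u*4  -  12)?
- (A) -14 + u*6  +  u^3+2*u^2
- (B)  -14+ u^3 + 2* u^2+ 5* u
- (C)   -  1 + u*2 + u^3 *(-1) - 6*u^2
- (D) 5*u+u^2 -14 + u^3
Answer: B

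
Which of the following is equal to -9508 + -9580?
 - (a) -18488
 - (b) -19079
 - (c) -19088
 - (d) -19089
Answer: c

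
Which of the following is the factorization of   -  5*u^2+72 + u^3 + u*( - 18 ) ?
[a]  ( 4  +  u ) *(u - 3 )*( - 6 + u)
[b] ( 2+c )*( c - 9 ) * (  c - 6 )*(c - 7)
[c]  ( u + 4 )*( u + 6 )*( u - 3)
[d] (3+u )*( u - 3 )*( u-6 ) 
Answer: a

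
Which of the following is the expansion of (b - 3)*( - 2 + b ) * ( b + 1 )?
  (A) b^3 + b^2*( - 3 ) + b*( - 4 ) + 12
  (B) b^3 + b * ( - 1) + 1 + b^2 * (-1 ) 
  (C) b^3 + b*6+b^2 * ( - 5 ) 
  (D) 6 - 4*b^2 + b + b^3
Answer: D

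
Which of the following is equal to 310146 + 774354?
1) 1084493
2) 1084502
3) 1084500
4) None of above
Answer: 3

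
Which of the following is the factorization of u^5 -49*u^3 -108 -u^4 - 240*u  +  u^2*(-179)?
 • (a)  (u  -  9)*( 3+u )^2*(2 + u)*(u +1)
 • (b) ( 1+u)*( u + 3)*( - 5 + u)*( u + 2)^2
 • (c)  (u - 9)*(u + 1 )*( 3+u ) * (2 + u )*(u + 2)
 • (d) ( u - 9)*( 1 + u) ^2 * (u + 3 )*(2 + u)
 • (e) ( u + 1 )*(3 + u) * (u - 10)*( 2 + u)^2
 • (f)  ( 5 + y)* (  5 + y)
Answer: c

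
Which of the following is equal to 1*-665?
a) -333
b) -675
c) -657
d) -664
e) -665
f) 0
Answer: e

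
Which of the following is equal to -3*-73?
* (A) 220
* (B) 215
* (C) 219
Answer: C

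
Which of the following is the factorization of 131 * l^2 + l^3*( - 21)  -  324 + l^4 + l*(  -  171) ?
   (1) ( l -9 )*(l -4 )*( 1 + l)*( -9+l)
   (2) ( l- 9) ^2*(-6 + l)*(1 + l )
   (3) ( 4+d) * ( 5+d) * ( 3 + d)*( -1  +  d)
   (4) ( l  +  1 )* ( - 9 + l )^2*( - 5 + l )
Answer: 1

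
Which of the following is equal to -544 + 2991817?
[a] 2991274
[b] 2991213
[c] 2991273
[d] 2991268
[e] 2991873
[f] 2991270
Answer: c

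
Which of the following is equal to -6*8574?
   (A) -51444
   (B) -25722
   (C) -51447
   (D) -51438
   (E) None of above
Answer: A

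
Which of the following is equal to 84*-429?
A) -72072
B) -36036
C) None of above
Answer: B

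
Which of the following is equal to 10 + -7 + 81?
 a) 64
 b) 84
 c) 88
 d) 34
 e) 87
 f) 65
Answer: b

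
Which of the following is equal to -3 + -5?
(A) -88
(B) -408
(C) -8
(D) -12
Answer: C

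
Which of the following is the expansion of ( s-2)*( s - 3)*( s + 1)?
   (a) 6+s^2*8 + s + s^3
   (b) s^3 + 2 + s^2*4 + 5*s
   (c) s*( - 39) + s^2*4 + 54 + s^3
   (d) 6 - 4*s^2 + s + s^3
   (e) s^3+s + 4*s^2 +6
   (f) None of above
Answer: d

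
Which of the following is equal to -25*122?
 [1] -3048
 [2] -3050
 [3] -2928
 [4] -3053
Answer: 2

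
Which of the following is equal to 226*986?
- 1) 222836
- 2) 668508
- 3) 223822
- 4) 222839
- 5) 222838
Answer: 1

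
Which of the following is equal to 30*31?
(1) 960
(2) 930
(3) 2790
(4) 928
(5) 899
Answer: 2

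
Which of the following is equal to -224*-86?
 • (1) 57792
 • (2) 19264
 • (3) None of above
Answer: 2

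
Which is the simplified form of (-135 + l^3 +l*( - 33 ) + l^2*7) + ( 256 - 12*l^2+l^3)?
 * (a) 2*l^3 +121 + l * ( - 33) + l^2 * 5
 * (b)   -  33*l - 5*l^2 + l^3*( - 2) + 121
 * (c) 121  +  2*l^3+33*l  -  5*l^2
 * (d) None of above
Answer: d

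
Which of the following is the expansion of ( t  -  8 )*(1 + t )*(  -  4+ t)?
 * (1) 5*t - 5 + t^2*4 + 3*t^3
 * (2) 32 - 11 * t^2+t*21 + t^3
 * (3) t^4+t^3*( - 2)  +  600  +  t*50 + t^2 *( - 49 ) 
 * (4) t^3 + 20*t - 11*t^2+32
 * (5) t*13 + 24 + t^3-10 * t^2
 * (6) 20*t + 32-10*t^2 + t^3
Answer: 4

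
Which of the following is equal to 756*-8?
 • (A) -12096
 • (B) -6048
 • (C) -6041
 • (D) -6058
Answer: B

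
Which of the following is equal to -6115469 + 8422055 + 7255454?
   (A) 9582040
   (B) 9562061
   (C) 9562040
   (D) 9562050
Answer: C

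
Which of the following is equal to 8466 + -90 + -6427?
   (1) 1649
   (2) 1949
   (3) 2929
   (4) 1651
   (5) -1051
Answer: 2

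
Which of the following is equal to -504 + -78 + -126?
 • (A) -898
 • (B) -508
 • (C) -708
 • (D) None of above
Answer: C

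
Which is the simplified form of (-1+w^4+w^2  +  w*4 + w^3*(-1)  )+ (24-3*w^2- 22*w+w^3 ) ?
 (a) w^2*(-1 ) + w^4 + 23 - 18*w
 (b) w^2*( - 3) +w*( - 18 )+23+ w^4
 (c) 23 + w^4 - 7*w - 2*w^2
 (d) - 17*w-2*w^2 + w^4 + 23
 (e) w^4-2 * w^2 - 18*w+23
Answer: e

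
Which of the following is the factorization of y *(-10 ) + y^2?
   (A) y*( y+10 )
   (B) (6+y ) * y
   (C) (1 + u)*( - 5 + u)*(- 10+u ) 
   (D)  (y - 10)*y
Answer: D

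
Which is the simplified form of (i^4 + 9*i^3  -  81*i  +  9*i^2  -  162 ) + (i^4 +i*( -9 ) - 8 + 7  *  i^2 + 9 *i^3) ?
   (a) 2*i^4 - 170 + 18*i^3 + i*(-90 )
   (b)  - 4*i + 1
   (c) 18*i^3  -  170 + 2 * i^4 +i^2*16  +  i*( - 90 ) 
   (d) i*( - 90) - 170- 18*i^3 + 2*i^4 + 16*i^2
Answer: c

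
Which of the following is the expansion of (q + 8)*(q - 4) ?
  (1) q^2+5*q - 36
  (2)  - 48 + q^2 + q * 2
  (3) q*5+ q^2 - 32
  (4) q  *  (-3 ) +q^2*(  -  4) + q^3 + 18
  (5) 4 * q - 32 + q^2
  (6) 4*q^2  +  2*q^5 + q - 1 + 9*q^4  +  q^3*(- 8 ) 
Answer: 5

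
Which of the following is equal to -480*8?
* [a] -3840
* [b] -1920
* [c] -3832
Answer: a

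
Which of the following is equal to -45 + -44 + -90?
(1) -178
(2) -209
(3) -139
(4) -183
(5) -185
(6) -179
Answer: 6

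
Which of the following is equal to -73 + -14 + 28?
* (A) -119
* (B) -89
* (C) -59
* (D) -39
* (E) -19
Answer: C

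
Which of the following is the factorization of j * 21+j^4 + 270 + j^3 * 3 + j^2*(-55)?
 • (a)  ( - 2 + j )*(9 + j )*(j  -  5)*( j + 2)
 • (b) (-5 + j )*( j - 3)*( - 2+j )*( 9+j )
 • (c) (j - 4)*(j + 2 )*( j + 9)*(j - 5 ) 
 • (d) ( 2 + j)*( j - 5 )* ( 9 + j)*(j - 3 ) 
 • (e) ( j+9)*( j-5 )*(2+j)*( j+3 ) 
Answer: d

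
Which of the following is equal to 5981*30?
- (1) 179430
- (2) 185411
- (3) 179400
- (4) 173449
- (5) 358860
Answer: 1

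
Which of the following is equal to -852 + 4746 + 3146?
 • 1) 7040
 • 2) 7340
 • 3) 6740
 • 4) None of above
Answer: 1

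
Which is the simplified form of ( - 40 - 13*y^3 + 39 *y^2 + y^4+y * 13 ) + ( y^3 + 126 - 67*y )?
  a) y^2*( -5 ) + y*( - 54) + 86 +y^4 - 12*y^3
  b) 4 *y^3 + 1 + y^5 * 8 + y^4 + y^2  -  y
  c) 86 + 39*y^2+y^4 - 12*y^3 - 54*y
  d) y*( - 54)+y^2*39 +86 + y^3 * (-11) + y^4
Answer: c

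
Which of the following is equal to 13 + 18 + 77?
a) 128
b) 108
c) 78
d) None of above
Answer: b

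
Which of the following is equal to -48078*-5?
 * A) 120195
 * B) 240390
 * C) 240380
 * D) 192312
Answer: B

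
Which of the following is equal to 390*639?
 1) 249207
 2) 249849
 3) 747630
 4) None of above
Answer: 4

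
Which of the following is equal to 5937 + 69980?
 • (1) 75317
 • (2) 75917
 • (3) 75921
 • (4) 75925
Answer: 2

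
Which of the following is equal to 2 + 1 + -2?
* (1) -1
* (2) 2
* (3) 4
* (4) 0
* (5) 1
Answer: 5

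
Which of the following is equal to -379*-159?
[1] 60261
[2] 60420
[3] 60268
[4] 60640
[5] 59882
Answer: 1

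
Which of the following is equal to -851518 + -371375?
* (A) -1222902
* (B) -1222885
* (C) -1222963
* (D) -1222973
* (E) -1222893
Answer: E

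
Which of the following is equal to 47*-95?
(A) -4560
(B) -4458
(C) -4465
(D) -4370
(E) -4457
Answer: C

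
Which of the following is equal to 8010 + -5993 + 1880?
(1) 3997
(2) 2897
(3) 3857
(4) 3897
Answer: 4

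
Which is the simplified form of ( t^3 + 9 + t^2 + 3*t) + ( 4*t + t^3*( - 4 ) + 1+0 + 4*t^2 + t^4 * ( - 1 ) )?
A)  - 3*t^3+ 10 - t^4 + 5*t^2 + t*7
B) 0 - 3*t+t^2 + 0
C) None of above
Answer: A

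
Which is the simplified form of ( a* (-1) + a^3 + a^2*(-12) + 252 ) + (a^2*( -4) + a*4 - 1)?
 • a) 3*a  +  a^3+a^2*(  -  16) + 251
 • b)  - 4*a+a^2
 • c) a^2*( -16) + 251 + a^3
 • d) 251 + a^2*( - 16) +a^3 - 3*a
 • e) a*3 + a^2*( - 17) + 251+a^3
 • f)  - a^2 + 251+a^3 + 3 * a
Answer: a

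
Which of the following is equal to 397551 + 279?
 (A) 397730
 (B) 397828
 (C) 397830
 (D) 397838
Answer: C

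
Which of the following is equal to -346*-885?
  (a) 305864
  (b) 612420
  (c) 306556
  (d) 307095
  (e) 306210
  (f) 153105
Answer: e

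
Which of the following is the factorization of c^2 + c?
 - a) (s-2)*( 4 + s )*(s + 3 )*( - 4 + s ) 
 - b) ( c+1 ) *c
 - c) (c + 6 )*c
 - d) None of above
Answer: b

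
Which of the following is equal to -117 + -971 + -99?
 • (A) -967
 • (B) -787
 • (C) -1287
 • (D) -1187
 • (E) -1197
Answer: D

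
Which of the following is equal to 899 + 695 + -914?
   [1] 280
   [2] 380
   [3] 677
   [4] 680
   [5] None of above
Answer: 4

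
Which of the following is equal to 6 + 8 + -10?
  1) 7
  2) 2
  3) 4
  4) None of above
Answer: 3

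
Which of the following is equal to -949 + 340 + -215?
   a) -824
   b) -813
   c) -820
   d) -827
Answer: a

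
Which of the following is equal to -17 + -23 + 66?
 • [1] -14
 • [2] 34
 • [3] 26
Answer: 3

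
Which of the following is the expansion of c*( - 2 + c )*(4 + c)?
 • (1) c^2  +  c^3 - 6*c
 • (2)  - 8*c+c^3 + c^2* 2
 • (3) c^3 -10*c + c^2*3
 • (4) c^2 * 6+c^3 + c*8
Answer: 2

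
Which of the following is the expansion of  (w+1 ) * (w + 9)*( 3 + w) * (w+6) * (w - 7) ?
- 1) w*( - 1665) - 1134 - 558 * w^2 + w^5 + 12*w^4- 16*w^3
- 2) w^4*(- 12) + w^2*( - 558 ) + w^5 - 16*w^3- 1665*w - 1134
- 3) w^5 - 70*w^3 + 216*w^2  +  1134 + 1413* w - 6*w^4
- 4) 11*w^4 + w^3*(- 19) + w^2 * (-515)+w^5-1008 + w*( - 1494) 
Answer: 1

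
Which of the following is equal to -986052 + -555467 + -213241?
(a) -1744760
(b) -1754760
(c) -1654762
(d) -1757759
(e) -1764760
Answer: b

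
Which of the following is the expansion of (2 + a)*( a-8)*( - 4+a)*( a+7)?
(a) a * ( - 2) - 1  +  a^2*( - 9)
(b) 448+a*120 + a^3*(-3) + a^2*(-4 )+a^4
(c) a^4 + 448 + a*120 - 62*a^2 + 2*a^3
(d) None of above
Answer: d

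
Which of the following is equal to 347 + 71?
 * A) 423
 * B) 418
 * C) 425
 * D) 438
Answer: B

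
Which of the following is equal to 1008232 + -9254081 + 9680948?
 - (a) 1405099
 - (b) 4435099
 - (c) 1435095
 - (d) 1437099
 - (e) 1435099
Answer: e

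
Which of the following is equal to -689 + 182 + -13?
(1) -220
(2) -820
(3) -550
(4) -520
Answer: 4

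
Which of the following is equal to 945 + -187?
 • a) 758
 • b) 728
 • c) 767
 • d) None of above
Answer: a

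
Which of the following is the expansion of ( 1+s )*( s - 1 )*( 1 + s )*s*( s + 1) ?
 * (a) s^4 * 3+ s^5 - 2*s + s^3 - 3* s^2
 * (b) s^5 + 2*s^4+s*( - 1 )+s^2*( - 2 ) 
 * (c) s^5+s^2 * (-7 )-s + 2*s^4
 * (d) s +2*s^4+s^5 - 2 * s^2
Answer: b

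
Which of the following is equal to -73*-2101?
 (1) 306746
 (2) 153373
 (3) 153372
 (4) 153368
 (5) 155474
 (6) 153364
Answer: 2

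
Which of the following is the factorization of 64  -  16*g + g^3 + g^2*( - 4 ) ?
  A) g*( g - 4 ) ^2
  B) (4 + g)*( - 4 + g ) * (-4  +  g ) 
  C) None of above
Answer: B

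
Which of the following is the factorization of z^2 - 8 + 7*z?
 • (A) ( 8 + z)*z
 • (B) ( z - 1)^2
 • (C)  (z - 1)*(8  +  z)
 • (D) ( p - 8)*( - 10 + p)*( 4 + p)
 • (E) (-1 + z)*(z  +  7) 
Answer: C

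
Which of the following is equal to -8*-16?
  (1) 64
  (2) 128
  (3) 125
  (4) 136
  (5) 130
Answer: 2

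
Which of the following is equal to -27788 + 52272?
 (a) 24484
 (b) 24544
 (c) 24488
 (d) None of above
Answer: a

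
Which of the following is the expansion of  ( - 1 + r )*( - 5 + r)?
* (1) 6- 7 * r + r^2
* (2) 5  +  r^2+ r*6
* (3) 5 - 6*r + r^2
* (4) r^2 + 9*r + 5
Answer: 3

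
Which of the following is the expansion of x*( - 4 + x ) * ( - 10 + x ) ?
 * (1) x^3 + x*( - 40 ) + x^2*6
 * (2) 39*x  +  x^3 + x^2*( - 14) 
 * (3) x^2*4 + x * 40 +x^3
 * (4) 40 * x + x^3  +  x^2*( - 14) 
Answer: 4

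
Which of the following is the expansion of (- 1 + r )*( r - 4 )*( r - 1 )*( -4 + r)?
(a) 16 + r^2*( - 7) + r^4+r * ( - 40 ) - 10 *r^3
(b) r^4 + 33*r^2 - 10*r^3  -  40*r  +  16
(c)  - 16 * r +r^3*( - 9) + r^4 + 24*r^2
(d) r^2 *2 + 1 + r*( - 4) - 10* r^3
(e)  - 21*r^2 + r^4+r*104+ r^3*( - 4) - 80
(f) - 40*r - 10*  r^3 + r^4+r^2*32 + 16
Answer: b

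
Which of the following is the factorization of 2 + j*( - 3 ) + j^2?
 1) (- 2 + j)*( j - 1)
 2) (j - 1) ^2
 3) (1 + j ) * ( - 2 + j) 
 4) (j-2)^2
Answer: 1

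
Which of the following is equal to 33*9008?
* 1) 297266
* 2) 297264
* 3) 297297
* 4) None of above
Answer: 2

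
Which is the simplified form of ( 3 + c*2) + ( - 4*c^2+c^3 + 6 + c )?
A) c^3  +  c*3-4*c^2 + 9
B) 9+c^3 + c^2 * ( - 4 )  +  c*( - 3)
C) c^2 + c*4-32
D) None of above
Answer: A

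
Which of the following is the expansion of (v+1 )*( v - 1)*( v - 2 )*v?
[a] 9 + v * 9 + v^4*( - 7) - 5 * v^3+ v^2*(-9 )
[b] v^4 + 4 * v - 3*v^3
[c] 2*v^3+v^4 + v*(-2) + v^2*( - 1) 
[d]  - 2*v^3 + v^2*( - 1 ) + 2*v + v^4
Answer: d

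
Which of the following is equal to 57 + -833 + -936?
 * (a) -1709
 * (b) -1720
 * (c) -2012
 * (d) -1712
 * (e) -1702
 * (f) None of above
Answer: d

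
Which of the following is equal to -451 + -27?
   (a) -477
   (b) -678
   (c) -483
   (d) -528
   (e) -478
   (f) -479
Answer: e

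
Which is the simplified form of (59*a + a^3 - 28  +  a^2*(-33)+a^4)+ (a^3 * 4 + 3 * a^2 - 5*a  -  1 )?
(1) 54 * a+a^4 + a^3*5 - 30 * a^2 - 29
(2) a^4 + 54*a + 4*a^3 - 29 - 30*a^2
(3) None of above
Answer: 1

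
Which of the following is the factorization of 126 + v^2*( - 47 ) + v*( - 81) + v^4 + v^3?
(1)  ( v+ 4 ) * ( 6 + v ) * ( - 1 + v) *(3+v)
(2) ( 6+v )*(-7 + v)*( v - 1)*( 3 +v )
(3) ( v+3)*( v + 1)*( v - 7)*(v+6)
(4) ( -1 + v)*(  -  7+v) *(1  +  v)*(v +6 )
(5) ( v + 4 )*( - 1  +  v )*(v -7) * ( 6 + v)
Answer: 2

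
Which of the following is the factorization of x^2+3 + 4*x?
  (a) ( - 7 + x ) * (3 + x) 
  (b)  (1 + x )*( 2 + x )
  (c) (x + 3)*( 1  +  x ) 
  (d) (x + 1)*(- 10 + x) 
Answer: c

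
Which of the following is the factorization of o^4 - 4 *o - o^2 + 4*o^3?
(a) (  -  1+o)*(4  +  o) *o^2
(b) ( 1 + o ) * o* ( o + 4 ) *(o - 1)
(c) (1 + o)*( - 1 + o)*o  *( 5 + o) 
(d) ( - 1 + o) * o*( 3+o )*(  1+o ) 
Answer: b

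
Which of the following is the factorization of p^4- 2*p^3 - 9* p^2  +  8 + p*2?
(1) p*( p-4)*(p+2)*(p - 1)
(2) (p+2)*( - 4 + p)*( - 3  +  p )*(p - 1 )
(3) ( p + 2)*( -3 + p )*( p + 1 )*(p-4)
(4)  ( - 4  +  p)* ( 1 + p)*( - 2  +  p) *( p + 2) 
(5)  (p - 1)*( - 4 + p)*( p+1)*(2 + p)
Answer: 5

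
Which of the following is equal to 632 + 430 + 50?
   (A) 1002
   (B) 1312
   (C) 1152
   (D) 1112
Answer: D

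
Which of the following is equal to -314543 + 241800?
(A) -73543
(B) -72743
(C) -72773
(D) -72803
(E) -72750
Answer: B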